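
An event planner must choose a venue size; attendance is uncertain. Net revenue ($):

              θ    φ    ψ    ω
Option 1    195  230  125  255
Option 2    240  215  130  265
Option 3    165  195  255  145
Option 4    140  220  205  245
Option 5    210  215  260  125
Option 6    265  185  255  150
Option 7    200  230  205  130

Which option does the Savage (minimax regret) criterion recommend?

Column bests: θ=265, φ=230, ψ=260, ω=265.
Option 1 regrets: 70, 0, 135, 10 → max 135
Option 2 regrets: 25, 15, 130, 0 → max 130
Option 3 regrets: 100, 35, 5, 120 → max 120
Option 4 regrets: 125, 10, 55, 20 → max 125
Option 5 regrets: 55, 15, 0, 140 → max 140
Option 6 regrets: 0, 45, 5, 115 → max 115
Option 7 regrets: 65, 0, 55, 135 → max 135
Smallest max regret = 115 → Option 6.

Option 6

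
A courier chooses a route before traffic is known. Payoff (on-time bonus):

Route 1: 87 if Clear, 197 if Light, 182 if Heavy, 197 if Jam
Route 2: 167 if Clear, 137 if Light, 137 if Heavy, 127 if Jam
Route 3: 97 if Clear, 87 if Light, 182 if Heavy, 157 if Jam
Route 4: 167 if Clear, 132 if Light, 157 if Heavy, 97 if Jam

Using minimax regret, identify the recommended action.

Column bests: Clear=167, Light=197, Heavy=182, Jam=197.
Route 1 regrets: 80, 0, 0, 0 → max 80
Route 2 regrets: 0, 60, 45, 70 → max 70
Route 3 regrets: 70, 110, 0, 40 → max 110
Route 4 regrets: 0, 65, 25, 100 → max 100
Smallest max regret = 70 → Route 2.

Route 2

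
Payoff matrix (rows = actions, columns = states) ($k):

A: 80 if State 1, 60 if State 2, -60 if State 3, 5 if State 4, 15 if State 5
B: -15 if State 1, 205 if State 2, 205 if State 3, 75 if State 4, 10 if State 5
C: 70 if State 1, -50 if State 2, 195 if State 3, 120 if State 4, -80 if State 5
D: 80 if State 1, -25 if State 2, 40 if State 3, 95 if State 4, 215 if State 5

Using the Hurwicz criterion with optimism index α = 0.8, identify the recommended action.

D

A: 0.8·80 + 0.2·(-60) = 52
B: 0.8·205 + 0.2·(-15) = 161
C: 0.8·195 + 0.2·(-80) = 140
D: 0.8·215 + 0.2·(-25) = 167
Highest Hurwicz score = 167 → D.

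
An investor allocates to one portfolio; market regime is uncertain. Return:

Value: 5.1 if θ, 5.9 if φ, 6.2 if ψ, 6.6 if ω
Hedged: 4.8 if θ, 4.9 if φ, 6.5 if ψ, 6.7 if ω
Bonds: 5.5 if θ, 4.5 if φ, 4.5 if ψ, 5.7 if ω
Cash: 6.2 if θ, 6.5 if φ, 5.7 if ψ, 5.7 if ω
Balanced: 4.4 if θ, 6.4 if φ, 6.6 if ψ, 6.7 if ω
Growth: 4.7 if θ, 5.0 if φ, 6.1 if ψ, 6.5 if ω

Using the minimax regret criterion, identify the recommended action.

Cash

Column bests: θ=6.2, φ=6.5, ψ=6.6, ω=6.7.
Value regrets: 1.1, 0.6, 0.4, 0.1 → max 1.1
Hedged regrets: 1.4, 1.6, 0.1, 0.0 → max 1.6
Bonds regrets: 0.7, 2.0, 2.1, 1.0 → max 2.1
Cash regrets: 0.0, 0.0, 0.9, 1.0 → max 1.0
Balanced regrets: 1.8, 0.1, 0.0, 0.0 → max 1.8
Growth regrets: 1.5, 1.5, 0.5, 0.2 → max 1.5
Smallest max regret = 1.0 → Cash.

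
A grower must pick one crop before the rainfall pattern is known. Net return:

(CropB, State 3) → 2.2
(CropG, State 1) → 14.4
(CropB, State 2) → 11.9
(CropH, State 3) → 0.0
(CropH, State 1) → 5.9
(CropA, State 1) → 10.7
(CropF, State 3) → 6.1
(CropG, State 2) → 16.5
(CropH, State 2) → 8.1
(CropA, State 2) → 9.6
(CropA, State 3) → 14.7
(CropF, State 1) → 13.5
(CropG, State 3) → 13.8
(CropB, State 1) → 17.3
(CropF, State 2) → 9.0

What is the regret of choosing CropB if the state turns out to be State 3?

12.5

Best payoff under State 3 is 14.7.
Regret = 14.7 − 2.2 = 12.5.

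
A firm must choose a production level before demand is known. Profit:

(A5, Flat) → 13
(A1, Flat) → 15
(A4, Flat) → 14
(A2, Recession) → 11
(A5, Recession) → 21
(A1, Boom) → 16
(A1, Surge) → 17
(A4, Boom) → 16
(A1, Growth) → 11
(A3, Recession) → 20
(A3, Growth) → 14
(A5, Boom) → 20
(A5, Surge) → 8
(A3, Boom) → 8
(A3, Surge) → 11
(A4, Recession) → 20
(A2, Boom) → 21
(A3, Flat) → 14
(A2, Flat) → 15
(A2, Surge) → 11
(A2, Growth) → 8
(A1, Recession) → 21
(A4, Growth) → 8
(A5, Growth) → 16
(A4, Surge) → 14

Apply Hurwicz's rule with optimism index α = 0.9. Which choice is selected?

A1: 0.9·21 + 0.1·11 = 20
A2: 0.9·21 + 0.1·8 = 19.7
A3: 0.9·20 + 0.1·8 = 18.8
A4: 0.9·20 + 0.1·8 = 18.8
A5: 0.9·21 + 0.1·8 = 19.7
Highest Hurwicz score = 20 → A1.

A1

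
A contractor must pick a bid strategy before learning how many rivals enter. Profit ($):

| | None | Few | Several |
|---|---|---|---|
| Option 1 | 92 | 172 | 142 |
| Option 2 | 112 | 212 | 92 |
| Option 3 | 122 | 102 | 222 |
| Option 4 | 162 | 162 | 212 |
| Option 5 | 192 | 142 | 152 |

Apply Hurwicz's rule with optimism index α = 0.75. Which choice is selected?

Option 4

Option 1: 0.75·172 + 0.25·92 = 152
Option 2: 0.75·212 + 0.25·92 = 182
Option 3: 0.75·222 + 0.25·102 = 192
Option 4: 0.75·212 + 0.25·162 = 199.5
Option 5: 0.75·192 + 0.25·142 = 179.5
Highest Hurwicz score = 199.5 → Option 4.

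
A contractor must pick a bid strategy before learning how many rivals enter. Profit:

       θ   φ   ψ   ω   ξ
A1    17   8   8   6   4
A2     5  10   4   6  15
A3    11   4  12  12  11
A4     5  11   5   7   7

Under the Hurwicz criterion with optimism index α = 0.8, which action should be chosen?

A1: 0.8·17 + 0.2·4 = 14.4
A2: 0.8·15 + 0.2·4 = 12.8
A3: 0.8·12 + 0.2·4 = 10.4
A4: 0.8·11 + 0.2·5 = 9.8
Highest Hurwicz score = 14.4 → A1.

A1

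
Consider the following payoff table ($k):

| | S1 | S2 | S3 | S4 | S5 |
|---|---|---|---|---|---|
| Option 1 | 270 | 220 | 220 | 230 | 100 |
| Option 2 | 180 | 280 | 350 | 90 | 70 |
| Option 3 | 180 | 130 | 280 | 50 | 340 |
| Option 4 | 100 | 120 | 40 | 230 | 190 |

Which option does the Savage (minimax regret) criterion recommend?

Column bests: S1=270, S2=280, S3=350, S4=230, S5=340.
Option 1 regrets: 0, 60, 130, 0, 240 → max 240
Option 2 regrets: 90, 0, 0, 140, 270 → max 270
Option 3 regrets: 90, 150, 70, 180, 0 → max 180
Option 4 regrets: 170, 160, 310, 0, 150 → max 310
Smallest max regret = 180 → Option 3.

Option 3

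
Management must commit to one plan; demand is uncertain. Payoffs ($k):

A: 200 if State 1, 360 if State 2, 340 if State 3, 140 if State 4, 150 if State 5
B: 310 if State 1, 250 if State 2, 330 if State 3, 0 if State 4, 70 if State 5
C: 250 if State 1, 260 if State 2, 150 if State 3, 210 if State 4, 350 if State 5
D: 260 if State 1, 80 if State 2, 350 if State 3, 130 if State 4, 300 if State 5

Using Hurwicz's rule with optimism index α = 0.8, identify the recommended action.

A: 0.8·360 + 0.2·140 = 316
B: 0.8·330 + 0.2·0 = 264
C: 0.8·350 + 0.2·150 = 310
D: 0.8·350 + 0.2·80 = 296
Highest Hurwicz score = 316 → A.

A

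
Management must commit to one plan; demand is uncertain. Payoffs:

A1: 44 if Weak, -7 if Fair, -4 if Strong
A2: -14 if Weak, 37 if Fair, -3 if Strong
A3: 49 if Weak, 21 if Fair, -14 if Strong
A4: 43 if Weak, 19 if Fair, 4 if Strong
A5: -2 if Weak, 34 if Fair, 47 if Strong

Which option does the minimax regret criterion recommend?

Column bests: Weak=49, Fair=37, Strong=47.
A1 regrets: 5, 44, 51 → max 51
A2 regrets: 63, 0, 50 → max 63
A3 regrets: 0, 16, 61 → max 61
A4 regrets: 6, 18, 43 → max 43
A5 regrets: 51, 3, 0 → max 51
Smallest max regret = 43 → A4.

A4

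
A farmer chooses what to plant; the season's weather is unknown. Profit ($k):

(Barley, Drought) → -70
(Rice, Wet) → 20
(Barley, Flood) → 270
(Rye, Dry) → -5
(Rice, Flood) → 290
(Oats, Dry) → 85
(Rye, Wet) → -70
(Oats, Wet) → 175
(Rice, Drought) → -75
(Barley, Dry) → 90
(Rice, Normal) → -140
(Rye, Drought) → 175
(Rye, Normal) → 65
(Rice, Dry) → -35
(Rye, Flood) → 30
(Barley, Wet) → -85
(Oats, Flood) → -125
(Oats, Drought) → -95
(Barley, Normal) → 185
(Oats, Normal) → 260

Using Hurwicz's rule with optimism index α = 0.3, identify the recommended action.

Barley: 0.3·270 + 0.7·(-85) = 21.5
Rice: 0.3·290 + 0.7·(-140) = -11
Oats: 0.3·260 + 0.7·(-125) = -9.5
Rye: 0.3·175 + 0.7·(-70) = 3.5
Highest Hurwicz score = 21.5 → Barley.

Barley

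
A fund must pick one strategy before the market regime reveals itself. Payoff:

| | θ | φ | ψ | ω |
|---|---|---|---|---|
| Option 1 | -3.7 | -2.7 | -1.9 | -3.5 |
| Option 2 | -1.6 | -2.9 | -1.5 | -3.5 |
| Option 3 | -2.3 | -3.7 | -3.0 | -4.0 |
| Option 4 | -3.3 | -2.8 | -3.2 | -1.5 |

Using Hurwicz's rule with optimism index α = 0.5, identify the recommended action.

Option 4

Option 1: 0.5·(-1.9) + 0.5·(-3.7) = -2.8
Option 2: 0.5·(-1.5) + 0.5·(-3.5) = -2.5
Option 3: 0.5·(-2.3) + 0.5·(-4.0) = -3.15
Option 4: 0.5·(-1.5) + 0.5·(-3.3) = -2.4
Highest Hurwicz score = -2.4 → Option 4.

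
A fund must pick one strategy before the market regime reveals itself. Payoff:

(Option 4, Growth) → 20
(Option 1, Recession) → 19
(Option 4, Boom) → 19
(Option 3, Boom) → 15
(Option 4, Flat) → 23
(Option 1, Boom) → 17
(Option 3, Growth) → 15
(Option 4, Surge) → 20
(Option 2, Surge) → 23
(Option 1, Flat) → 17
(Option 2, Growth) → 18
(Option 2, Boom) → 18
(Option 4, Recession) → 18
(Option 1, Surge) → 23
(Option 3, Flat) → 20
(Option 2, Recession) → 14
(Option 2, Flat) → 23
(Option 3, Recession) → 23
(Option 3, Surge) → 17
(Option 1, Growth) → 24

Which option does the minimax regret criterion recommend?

Option 4

Column bests: Recession=23, Flat=23, Growth=24, Boom=19, Surge=23.
Option 1 regrets: 4, 6, 0, 2, 0 → max 6
Option 2 regrets: 9, 0, 6, 1, 0 → max 9
Option 3 regrets: 0, 3, 9, 4, 6 → max 9
Option 4 regrets: 5, 0, 4, 0, 3 → max 5
Smallest max regret = 5 → Option 4.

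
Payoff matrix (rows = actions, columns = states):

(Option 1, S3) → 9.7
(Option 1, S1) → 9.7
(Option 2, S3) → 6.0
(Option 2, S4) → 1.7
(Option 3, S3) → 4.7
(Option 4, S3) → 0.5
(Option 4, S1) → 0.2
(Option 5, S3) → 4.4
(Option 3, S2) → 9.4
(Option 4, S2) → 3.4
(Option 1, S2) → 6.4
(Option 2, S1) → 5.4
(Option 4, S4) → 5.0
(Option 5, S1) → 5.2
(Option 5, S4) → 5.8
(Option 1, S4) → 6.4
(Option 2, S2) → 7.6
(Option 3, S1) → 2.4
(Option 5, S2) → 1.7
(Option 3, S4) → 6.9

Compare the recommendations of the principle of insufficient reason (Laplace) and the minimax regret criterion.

laplace → Option 1; minimax regret → Option 1 (agree)

Row averages: Option 1=8.05, Option 2=5.175, Option 3=5.85, Option 4=2.275, Option 5=4.275
Highest average = 8.05 → Option 1.
Column bests: S1=9.7, S2=9.4, S3=9.7, S4=6.9.
Option 1 regrets: 0.0, 3.0, 0.0, 0.5 → max 3.0
Option 2 regrets: 4.3, 1.8, 3.7, 5.2 → max 5.2
Option 3 regrets: 7.3, 0.0, 5.0, 0.0 → max 7.3
Option 4 regrets: 9.5, 6.0, 9.2, 1.9 → max 9.5
Option 5 regrets: 4.5, 7.7, 5.3, 1.1 → max 7.7
Smallest max regret = 3.0 → Option 1.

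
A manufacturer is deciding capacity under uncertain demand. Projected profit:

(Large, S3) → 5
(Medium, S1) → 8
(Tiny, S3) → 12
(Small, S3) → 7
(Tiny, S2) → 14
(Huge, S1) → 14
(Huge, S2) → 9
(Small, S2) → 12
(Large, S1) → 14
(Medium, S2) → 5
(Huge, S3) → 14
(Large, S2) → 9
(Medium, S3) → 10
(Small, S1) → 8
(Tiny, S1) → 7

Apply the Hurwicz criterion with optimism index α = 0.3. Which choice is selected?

Tiny: 0.3·14 + 0.7·7 = 9.1
Small: 0.3·12 + 0.7·7 = 8.5
Medium: 0.3·10 + 0.7·5 = 6.5
Large: 0.3·14 + 0.7·5 = 7.7
Huge: 0.3·14 + 0.7·9 = 10.5
Highest Hurwicz score = 10.5 → Huge.

Huge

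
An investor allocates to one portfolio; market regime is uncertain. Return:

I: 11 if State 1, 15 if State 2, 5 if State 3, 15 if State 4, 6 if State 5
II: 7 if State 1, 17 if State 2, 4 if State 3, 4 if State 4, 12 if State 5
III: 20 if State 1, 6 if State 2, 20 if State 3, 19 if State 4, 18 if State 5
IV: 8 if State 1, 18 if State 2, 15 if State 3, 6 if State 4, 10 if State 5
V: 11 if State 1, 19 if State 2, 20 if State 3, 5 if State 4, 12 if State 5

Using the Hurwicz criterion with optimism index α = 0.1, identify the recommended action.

I: 0.1·15 + 0.9·5 = 6
II: 0.1·17 + 0.9·4 = 5.3
III: 0.1·20 + 0.9·6 = 7.4
IV: 0.1·18 + 0.9·6 = 7.2
V: 0.1·20 + 0.9·5 = 6.5
Highest Hurwicz score = 7.4 → III.

III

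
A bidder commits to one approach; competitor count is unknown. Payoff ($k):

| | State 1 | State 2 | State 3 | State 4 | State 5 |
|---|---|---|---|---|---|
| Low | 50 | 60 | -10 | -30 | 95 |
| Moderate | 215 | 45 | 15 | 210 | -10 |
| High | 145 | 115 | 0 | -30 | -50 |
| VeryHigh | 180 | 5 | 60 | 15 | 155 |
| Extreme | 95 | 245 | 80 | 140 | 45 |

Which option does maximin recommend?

Row minima: Low=-30, Moderate=-10, High=-50, VeryHigh=5, Extreme=45
Best worst-case = 45 → Extreme.

Extreme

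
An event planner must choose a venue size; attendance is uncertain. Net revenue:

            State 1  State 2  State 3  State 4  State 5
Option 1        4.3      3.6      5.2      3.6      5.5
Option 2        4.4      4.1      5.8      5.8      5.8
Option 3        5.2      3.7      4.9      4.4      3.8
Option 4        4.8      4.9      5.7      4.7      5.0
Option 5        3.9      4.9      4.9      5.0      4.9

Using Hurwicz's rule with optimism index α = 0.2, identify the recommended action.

Option 1: 0.2·5.5 + 0.8·3.6 = 3.98
Option 2: 0.2·5.8 + 0.8·4.1 = 4.44
Option 3: 0.2·5.2 + 0.8·3.7 = 4
Option 4: 0.2·5.7 + 0.8·4.7 = 4.9
Option 5: 0.2·5.0 + 0.8·3.9 = 4.12
Highest Hurwicz score = 4.9 → Option 4.

Option 4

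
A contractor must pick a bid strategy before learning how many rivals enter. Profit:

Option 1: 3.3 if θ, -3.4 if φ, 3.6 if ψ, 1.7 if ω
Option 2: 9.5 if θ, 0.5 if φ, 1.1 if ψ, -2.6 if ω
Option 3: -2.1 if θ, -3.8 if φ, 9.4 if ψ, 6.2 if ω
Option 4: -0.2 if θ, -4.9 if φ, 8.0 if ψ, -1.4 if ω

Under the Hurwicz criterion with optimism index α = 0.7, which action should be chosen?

Option 2

Option 1: 0.7·3.6 + 0.3·(-3.4) = 1.5
Option 2: 0.7·9.5 + 0.3·(-2.6) = 5.87
Option 3: 0.7·9.4 + 0.3·(-3.8) = 5.44
Option 4: 0.7·8.0 + 0.3·(-4.9) = 4.13
Highest Hurwicz score = 5.87 → Option 2.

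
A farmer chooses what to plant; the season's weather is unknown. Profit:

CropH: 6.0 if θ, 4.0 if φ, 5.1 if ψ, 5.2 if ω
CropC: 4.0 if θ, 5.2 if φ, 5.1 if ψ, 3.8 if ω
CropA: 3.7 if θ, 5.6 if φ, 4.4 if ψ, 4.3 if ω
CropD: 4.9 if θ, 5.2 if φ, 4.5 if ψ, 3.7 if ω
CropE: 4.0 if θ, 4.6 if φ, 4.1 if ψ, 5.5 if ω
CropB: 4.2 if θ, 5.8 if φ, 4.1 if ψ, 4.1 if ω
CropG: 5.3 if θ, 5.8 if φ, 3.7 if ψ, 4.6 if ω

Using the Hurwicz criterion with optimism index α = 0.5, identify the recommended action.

CropH

CropH: 0.5·6.0 + 0.5·4.0 = 5
CropC: 0.5·5.2 + 0.5·3.8 = 4.5
CropA: 0.5·5.6 + 0.5·3.7 = 4.65
CropD: 0.5·5.2 + 0.5·3.7 = 4.45
CropE: 0.5·5.5 + 0.5·4.0 = 4.75
CropB: 0.5·5.8 + 0.5·4.1 = 4.95
CropG: 0.5·5.8 + 0.5·3.7 = 4.75
Highest Hurwicz score = 5 → CropH.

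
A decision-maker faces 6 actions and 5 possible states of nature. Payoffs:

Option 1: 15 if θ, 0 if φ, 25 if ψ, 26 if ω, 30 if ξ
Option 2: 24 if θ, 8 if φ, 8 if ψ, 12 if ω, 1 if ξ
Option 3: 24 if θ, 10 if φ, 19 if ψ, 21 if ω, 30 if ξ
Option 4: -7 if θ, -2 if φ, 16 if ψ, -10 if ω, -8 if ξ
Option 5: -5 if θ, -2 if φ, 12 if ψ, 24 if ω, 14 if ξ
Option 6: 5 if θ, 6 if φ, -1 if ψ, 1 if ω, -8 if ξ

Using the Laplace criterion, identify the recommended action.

Option 3

Row averages: Option 1=19.2, Option 2=10.6, Option 3=20.8, Option 4=-2.2, Option 5=8.6, Option 6=0.6
Highest average = 20.8 → Option 3.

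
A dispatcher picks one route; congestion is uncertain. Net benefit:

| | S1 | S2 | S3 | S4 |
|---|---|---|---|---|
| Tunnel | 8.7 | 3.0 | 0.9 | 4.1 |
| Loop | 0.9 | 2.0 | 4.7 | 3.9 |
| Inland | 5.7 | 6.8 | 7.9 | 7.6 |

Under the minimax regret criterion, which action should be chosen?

Column bests: S1=8.7, S2=6.8, S3=7.9, S4=7.6.
Tunnel regrets: 0.0, 3.8, 7.0, 3.5 → max 7.0
Loop regrets: 7.8, 4.8, 3.2, 3.7 → max 7.8
Inland regrets: 3.0, 0.0, 0.0, 0.0 → max 3.0
Smallest max regret = 3.0 → Inland.

Inland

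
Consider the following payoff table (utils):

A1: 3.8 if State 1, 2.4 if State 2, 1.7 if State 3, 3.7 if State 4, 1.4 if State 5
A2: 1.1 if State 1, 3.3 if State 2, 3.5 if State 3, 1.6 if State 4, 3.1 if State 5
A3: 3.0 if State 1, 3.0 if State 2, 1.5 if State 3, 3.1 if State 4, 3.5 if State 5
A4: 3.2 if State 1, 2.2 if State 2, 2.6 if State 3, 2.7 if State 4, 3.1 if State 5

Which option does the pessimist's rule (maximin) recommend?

A4

Row minima: A1=1.4, A2=1.1, A3=1.5, A4=2.2
Best worst-case = 2.2 → A4.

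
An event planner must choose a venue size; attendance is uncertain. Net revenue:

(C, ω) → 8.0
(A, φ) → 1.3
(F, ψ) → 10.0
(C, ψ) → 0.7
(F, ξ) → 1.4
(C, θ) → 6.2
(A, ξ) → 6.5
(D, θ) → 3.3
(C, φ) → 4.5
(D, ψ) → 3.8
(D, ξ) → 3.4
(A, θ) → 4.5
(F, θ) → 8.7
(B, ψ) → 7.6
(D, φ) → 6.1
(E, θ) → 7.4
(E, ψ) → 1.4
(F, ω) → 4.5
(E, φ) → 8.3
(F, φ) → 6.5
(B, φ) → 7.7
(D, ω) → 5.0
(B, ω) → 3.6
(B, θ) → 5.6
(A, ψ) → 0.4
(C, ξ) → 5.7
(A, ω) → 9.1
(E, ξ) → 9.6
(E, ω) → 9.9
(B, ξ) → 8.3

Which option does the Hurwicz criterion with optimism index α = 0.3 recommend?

A: 0.3·9.1 + 0.7·0.4 = 3.01
B: 0.3·8.3 + 0.7·3.6 = 5.01
C: 0.3·8.0 + 0.7·0.7 = 2.89
D: 0.3·6.1 + 0.7·3.3 = 4.14
E: 0.3·9.9 + 0.7·1.4 = 3.95
F: 0.3·10.0 + 0.7·1.4 = 3.98
Highest Hurwicz score = 5.01 → B.

B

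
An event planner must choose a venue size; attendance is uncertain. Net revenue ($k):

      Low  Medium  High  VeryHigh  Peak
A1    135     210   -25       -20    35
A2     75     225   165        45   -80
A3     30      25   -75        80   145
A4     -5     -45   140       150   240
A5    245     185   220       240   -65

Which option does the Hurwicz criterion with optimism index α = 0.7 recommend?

A1: 0.7·210 + 0.3·(-25) = 139.5
A2: 0.7·225 + 0.3·(-80) = 133.5
A3: 0.7·145 + 0.3·(-75) = 79
A4: 0.7·240 + 0.3·(-45) = 154.5
A5: 0.7·245 + 0.3·(-65) = 152
Highest Hurwicz score = 154.5 → A4.

A4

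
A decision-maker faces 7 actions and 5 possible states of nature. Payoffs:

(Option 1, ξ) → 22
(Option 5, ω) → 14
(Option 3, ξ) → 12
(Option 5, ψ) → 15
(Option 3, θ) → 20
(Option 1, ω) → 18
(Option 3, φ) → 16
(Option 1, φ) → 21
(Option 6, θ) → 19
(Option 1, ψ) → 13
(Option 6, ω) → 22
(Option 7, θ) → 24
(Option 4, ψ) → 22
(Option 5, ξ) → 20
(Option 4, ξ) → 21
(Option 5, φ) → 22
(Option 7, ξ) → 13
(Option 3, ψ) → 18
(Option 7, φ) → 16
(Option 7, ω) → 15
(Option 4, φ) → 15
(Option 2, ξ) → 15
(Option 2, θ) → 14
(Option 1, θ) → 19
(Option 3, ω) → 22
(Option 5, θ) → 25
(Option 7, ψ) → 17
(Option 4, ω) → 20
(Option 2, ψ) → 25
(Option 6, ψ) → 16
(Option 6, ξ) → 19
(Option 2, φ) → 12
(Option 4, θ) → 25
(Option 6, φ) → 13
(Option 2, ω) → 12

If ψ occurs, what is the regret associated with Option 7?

8

Best payoff under ψ is 25.
Regret = 25 − 17 = 8.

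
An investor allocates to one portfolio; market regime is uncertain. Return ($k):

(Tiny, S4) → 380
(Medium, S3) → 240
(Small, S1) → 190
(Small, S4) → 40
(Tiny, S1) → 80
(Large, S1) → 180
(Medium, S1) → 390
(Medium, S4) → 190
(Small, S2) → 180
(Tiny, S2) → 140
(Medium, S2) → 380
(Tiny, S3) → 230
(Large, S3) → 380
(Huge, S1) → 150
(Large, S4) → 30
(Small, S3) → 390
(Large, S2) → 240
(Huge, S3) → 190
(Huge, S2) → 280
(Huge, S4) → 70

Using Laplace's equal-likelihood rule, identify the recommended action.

Row averages: Tiny=207.5, Small=200, Medium=300, Large=207.5, Huge=172.5
Highest average = 300 → Medium.

Medium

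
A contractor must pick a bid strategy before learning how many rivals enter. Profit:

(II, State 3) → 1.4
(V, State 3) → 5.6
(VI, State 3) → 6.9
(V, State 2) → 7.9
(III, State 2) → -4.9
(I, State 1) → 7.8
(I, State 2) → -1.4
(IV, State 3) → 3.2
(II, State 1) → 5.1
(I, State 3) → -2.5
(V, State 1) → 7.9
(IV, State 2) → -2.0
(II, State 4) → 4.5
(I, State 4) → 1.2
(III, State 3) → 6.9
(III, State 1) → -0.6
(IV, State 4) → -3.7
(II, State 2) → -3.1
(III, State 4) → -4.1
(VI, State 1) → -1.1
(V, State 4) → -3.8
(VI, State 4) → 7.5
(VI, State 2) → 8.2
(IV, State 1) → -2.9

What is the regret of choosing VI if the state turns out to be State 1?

Best payoff under State 1 is 7.9.
Regret = 7.9 − (-1.1) = 9.0.

9.0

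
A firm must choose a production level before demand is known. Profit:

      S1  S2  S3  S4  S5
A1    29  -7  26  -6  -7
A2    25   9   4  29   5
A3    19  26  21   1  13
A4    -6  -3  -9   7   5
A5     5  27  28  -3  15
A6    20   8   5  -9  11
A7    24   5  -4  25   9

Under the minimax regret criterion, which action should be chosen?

A2

Column bests: S1=29, S2=27, S3=28, S4=29, S5=15.
A1 regrets: 0, 34, 2, 35, 22 → max 35
A2 regrets: 4, 18, 24, 0, 10 → max 24
A3 regrets: 10, 1, 7, 28, 2 → max 28
A4 regrets: 35, 30, 37, 22, 10 → max 37
A5 regrets: 24, 0, 0, 32, 0 → max 32
A6 regrets: 9, 19, 23, 38, 4 → max 38
A7 regrets: 5, 22, 32, 4, 6 → max 32
Smallest max regret = 24 → A2.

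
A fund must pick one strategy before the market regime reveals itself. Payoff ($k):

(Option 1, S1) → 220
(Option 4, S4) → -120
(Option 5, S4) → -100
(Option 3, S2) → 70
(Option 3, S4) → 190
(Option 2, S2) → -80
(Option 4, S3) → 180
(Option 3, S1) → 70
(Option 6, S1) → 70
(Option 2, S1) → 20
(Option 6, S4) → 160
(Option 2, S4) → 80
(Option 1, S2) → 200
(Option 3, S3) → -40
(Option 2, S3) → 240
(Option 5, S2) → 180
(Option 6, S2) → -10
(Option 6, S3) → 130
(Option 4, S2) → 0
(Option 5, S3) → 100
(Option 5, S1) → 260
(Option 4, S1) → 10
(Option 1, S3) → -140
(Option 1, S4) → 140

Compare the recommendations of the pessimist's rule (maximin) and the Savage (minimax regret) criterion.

Row minima: Option 1=-140, Option 2=-80, Option 3=-40, Option 4=-120, Option 5=-100, Option 6=-10
Best worst-case = -10 → Option 6.
Column bests: S1=260, S2=200, S3=240, S4=190.
Option 1 regrets: 40, 0, 380, 50 → max 380
Option 2 regrets: 240, 280, 0, 110 → max 280
Option 3 regrets: 190, 130, 280, 0 → max 280
Option 4 regrets: 250, 200, 60, 310 → max 310
Option 5 regrets: 0, 20, 140, 290 → max 290
Option 6 regrets: 190, 210, 110, 30 → max 210
Smallest max regret = 210 → Option 6.

maximin → Option 6; minimax regret → Option 6 (agree)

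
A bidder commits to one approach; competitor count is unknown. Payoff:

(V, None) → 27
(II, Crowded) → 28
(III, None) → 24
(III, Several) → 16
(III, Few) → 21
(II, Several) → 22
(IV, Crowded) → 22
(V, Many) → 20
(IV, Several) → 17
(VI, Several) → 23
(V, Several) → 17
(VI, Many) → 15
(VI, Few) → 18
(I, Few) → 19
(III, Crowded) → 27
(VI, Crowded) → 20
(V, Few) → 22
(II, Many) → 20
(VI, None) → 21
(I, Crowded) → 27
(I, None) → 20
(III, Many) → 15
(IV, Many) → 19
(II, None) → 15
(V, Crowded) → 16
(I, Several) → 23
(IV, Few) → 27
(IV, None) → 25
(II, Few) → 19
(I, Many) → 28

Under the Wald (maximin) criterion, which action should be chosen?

I

Row minima: I=19, II=15, III=15, IV=17, V=16, VI=15
Best worst-case = 19 → I.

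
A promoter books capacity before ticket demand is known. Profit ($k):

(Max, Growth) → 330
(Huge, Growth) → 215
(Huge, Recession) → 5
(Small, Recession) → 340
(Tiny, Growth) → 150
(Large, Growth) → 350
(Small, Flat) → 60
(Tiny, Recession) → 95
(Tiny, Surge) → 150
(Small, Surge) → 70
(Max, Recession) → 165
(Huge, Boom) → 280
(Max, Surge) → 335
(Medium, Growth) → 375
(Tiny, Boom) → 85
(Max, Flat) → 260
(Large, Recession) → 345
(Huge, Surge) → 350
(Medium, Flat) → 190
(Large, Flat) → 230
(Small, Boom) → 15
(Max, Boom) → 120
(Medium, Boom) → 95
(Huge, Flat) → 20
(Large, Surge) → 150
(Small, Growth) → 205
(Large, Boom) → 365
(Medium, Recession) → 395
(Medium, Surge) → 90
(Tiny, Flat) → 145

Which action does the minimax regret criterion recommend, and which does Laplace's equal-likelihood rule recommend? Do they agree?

Column bests: Recession=395, Flat=260, Growth=375, Boom=365, Surge=350.
Tiny regrets: 300, 115, 225, 280, 200 → max 300
Small regrets: 55, 200, 170, 350, 280 → max 350
Medium regrets: 0, 70, 0, 270, 260 → max 270
Large regrets: 50, 30, 25, 0, 200 → max 200
Huge regrets: 390, 240, 160, 85, 0 → max 390
Max regrets: 230, 0, 45, 245, 15 → max 245
Smallest max regret = 200 → Large.
Row averages: Tiny=125, Small=138, Medium=229, Large=288, Huge=174, Max=242
Highest average = 288 → Large.

minimax regret → Large; laplace → Large (agree)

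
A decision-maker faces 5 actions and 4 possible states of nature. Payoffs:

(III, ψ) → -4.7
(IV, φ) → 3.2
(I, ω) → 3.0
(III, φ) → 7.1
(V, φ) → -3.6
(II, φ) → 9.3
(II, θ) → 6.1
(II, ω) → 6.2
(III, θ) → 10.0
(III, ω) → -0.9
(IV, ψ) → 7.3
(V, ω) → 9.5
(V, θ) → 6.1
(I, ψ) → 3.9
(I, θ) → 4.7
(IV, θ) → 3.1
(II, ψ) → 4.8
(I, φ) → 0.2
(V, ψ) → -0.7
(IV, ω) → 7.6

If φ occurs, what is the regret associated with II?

0.0

Best payoff under φ is 9.3.
Regret = 9.3 − 9.3 = 0.0.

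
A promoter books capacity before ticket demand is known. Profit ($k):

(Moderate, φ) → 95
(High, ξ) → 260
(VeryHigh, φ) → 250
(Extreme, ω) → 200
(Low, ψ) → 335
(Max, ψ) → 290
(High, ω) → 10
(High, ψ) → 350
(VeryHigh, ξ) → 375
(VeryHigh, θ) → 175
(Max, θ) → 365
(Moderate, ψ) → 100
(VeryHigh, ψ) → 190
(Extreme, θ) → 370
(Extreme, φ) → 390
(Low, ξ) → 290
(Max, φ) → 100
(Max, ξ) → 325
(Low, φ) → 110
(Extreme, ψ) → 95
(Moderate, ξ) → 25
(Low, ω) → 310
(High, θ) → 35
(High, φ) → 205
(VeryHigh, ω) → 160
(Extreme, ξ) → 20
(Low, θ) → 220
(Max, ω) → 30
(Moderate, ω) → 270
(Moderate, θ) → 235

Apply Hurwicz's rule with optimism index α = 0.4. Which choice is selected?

Low: 0.4·335 + 0.6·110 = 200
Moderate: 0.4·270 + 0.6·25 = 123
High: 0.4·350 + 0.6·10 = 146
VeryHigh: 0.4·375 + 0.6·160 = 246
Extreme: 0.4·390 + 0.6·20 = 168
Max: 0.4·365 + 0.6·30 = 164
Highest Hurwicz score = 246 → VeryHigh.

VeryHigh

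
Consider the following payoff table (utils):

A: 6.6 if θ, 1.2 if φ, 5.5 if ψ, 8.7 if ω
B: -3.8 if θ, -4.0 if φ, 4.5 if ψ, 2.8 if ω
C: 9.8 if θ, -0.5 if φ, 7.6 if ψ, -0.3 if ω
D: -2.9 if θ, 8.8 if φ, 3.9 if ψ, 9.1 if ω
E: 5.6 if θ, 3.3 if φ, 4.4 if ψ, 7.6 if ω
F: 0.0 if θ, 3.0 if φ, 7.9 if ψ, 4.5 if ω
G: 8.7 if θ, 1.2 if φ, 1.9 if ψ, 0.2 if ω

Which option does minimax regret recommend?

Column bests: θ=9.8, φ=8.8, ψ=7.9, ω=9.1.
A regrets: 3.2, 7.6, 2.4, 0.4 → max 7.6
B regrets: 13.6, 12.8, 3.4, 6.3 → max 13.6
C regrets: 0.0, 9.3, 0.3, 9.4 → max 9.4
D regrets: 12.7, 0.0, 4.0, 0.0 → max 12.7
E regrets: 4.2, 5.5, 3.5, 1.5 → max 5.5
F regrets: 9.8, 5.8, 0.0, 4.6 → max 9.8
G regrets: 1.1, 7.6, 6.0, 8.9 → max 8.9
Smallest max regret = 5.5 → E.

E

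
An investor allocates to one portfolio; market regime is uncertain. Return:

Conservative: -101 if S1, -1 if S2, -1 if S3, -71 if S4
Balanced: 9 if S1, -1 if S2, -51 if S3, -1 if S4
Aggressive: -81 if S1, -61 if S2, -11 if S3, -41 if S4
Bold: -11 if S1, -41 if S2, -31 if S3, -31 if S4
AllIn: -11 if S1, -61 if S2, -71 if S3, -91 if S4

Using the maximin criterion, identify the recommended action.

Row minima: Conservative=-101, Balanced=-51, Aggressive=-81, Bold=-41, AllIn=-91
Best worst-case = -41 → Bold.

Bold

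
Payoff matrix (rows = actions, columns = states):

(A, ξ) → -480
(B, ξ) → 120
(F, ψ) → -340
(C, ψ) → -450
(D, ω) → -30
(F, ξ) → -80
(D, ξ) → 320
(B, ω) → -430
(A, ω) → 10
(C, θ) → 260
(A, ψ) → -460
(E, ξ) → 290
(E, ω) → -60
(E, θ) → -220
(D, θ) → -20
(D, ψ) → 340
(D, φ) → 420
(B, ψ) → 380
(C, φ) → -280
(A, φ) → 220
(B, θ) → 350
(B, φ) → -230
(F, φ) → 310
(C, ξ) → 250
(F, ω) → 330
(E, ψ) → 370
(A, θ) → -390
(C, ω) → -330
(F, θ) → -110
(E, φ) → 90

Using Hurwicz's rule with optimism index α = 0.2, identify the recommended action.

D

A: 0.2·220 + 0.8·(-480) = -340
B: 0.2·380 + 0.8·(-430) = -268
C: 0.2·260 + 0.8·(-450) = -308
D: 0.2·420 + 0.8·(-30) = 60
E: 0.2·370 + 0.8·(-220) = -102
F: 0.2·330 + 0.8·(-340) = -206
Highest Hurwicz score = 60 → D.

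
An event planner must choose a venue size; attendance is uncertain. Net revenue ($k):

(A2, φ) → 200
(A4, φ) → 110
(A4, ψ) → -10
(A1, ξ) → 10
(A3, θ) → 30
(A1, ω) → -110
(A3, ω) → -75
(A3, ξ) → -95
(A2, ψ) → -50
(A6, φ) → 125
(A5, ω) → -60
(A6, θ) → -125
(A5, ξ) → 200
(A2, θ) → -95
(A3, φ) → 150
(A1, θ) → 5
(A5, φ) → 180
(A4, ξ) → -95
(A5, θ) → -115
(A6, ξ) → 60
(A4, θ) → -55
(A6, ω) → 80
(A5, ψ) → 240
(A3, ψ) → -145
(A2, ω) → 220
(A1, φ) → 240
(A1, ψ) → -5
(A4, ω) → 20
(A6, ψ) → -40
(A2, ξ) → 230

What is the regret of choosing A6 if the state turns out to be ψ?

Best payoff under ψ is 240.
Regret = 240 − (-40) = 280.

280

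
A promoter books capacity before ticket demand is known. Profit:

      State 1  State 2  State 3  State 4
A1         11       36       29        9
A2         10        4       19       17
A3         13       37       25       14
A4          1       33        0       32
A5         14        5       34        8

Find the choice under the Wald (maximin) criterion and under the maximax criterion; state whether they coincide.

Row minima: A1=9, A2=4, A3=13, A4=0, A5=5
Best worst-case = 13 → A3.
Row maxima: A1=36, A2=19, A3=37, A4=33, A5=34
Best best-case = 37 → A3.

maximin → A3; maximax → A3 (agree)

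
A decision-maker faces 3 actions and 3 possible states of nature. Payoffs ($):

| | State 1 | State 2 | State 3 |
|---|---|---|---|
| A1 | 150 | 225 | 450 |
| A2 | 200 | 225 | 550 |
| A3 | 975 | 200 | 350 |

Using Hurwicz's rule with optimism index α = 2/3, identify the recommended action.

A3

A1: 2/3·450 + 1/3·150 = 350
A2: 2/3·550 + 1/3·200 = 1300/3
A3: 2/3·975 + 1/3·200 = 2150/3
Highest Hurwicz score = 2150/3 → A3.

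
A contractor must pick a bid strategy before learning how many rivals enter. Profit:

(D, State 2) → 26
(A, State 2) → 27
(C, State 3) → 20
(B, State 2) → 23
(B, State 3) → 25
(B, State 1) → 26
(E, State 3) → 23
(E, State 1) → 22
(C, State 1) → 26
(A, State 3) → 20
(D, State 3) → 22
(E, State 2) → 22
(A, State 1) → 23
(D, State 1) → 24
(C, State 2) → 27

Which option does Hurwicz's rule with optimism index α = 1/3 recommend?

B

A: 1/3·27 + 2/3·20 = 67/3
B: 1/3·26 + 2/3·23 = 24
C: 1/3·27 + 2/3·20 = 67/3
D: 1/3·26 + 2/3·22 = 70/3
E: 1/3·23 + 2/3·22 = 67/3
Highest Hurwicz score = 24 → B.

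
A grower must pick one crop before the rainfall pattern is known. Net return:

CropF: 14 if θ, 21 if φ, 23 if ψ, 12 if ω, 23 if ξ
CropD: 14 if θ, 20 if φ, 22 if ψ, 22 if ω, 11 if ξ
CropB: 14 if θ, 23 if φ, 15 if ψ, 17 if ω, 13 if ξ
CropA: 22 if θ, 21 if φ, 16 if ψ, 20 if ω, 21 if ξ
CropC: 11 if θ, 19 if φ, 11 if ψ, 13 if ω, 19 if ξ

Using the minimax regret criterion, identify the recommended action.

CropA

Column bests: θ=22, φ=23, ψ=23, ω=22, ξ=23.
CropF regrets: 8, 2, 0, 10, 0 → max 10
CropD regrets: 8, 3, 1, 0, 12 → max 12
CropB regrets: 8, 0, 8, 5, 10 → max 10
CropA regrets: 0, 2, 7, 2, 2 → max 7
CropC regrets: 11, 4, 12, 9, 4 → max 12
Smallest max regret = 7 → CropA.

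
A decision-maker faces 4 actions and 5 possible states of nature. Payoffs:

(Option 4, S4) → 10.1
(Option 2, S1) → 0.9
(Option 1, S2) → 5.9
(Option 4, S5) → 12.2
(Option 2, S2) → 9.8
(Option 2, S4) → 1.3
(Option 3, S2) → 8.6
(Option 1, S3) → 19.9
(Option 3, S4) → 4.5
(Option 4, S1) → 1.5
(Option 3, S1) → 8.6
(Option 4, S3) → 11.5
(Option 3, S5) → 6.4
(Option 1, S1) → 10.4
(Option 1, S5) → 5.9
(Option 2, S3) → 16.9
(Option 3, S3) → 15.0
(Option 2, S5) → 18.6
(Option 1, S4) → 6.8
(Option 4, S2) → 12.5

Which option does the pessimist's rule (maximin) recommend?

Option 1

Row minima: Option 1=5.9, Option 2=0.9, Option 3=4.5, Option 4=1.5
Best worst-case = 5.9 → Option 1.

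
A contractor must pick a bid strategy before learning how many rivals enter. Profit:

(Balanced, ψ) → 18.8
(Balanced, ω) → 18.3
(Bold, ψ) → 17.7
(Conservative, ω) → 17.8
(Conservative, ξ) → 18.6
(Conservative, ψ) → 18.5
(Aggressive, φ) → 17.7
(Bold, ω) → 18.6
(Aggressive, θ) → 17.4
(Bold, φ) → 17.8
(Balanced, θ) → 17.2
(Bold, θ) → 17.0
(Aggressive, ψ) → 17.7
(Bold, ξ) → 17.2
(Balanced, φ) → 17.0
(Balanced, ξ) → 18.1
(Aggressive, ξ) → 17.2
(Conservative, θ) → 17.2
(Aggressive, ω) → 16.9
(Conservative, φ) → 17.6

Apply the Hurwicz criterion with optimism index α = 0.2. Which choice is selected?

Conservative

Conservative: 0.2·18.6 + 0.8·17.2 = 17.48
Balanced: 0.2·18.8 + 0.8·17.0 = 17.36
Aggressive: 0.2·17.7 + 0.8·16.9 = 17.06
Bold: 0.2·18.6 + 0.8·17.0 = 17.32
Highest Hurwicz score = 17.48 → Conservative.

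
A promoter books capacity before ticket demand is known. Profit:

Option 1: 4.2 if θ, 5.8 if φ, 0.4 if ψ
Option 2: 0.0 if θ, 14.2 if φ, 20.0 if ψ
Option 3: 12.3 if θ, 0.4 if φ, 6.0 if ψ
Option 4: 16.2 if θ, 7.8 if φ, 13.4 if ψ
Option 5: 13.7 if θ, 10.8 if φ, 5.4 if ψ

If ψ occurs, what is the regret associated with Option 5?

14.6

Best payoff under ψ is 20.0.
Regret = 20.0 − 5.4 = 14.6.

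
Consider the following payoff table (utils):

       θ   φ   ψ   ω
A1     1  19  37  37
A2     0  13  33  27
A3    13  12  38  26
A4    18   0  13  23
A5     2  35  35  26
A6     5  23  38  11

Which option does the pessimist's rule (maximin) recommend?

Row minima: A1=1, A2=0, A3=12, A4=0, A5=2, A6=5
Best worst-case = 12 → A3.

A3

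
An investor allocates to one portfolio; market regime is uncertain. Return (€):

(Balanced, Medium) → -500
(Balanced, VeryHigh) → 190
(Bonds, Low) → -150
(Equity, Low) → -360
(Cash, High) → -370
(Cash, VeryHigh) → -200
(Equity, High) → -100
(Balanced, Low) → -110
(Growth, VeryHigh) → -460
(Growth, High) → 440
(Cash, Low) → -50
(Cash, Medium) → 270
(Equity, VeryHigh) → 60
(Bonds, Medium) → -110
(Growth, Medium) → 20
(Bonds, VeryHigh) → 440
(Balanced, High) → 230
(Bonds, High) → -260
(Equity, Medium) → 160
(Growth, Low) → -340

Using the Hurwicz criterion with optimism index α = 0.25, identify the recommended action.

Balanced: 0.25·230 + 0.75·(-500) = -317.5
Equity: 0.25·160 + 0.75·(-360) = -230
Growth: 0.25·440 + 0.75·(-460) = -235
Bonds: 0.25·440 + 0.75·(-260) = -85
Cash: 0.25·270 + 0.75·(-370) = -210
Highest Hurwicz score = -85 → Bonds.

Bonds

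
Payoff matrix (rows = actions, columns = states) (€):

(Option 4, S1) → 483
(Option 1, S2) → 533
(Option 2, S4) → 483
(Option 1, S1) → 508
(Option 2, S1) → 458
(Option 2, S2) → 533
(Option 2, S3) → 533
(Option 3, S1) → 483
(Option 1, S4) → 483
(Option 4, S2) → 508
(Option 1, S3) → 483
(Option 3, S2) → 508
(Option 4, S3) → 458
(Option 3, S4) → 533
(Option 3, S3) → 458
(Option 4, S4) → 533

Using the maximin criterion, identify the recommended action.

Option 1

Row minima: Option 1=483, Option 2=458, Option 3=458, Option 4=458
Best worst-case = 483 → Option 1.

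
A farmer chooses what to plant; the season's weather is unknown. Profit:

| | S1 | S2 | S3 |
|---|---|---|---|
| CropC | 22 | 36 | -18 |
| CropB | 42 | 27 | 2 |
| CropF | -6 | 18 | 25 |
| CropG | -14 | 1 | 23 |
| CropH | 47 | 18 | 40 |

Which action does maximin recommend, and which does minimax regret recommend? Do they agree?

maximin → CropH; minimax regret → CropH (agree)

Row minima: CropC=-18, CropB=2, CropF=-6, CropG=-14, CropH=18
Best worst-case = 18 → CropH.
Column bests: S1=47, S2=36, S3=40.
CropC regrets: 25, 0, 58 → max 58
CropB regrets: 5, 9, 38 → max 38
CropF regrets: 53, 18, 15 → max 53
CropG regrets: 61, 35, 17 → max 61
CropH regrets: 0, 18, 0 → max 18
Smallest max regret = 18 → CropH.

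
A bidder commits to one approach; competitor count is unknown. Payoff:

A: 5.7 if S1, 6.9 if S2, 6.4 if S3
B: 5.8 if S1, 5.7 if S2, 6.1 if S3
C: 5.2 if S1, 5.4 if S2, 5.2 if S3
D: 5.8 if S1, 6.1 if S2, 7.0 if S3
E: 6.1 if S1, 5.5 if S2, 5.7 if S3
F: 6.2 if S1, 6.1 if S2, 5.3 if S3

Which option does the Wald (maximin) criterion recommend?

Row minima: A=5.7, B=5.7, C=5.2, D=5.8, E=5.5, F=5.3
Best worst-case = 5.8 → D.

D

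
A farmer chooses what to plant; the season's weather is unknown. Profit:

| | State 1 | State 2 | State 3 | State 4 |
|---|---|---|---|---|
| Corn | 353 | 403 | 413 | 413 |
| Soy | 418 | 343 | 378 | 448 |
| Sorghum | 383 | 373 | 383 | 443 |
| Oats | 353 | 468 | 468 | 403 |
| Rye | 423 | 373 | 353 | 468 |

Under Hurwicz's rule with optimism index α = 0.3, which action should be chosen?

Corn: 0.3·413 + 0.7·353 = 371
Soy: 0.3·448 + 0.7·343 = 374.5
Sorghum: 0.3·443 + 0.7·373 = 394
Oats: 0.3·468 + 0.7·353 = 387.5
Rye: 0.3·468 + 0.7·353 = 387.5
Highest Hurwicz score = 394 → Sorghum.

Sorghum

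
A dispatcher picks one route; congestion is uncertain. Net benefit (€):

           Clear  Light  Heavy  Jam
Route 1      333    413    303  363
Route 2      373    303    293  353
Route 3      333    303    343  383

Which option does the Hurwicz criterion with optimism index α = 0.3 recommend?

Route 1: 0.3·413 + 0.7·303 = 336
Route 2: 0.3·373 + 0.7·293 = 317
Route 3: 0.3·383 + 0.7·303 = 327
Highest Hurwicz score = 336 → Route 1.

Route 1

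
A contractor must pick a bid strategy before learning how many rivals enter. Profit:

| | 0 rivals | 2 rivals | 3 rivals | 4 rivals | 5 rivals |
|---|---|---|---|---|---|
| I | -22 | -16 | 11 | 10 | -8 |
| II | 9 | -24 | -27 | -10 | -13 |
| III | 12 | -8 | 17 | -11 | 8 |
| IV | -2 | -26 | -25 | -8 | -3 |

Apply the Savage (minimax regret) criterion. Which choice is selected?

Column bests: 0 rivals=12, 2 rivals=-8, 3 rivals=17, 4 rivals=10, 5 rivals=8.
I regrets: 34, 8, 6, 0, 16 → max 34
II regrets: 3, 16, 44, 20, 21 → max 44
III regrets: 0, 0, 0, 21, 0 → max 21
IV regrets: 14, 18, 42, 18, 11 → max 42
Smallest max regret = 21 → III.

III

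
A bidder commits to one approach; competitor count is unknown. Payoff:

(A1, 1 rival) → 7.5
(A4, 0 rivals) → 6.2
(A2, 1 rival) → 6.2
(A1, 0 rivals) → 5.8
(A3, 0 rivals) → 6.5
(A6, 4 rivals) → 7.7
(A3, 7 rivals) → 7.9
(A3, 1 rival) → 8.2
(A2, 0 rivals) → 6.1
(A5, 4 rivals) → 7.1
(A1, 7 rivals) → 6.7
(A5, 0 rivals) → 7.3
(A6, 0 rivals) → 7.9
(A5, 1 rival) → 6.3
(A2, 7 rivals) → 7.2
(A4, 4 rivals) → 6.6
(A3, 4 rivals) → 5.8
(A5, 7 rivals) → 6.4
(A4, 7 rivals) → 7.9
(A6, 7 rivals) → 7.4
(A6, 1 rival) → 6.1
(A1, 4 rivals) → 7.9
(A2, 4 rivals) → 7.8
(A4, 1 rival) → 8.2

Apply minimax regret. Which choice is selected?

A4

Column bests: 0 rivals=7.9, 1 rival=8.2, 4 rivals=7.9, 7 rivals=7.9.
A1 regrets: 2.1, 0.7, 0.0, 1.2 → max 2.1
A2 regrets: 1.8, 2.0, 0.1, 0.7 → max 2.0
A3 regrets: 1.4, 0.0, 2.1, 0.0 → max 2.1
A4 regrets: 1.7, 0.0, 1.3, 0.0 → max 1.7
A5 regrets: 0.6, 1.9, 0.8, 1.5 → max 1.9
A6 regrets: 0.0, 2.1, 0.2, 0.5 → max 2.1
Smallest max regret = 1.7 → A4.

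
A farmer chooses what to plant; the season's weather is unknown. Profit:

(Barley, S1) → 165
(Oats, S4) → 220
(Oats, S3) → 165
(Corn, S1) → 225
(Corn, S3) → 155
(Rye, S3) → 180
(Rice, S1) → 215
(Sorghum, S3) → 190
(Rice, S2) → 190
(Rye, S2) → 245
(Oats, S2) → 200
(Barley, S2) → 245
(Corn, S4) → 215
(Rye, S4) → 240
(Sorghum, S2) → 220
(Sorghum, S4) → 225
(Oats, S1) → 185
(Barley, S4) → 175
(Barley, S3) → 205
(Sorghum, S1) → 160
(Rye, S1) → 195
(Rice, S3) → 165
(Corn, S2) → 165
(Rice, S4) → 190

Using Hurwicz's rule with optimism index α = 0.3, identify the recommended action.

Rye

Sorghum: 0.3·225 + 0.7·160 = 179.5
Oats: 0.3·220 + 0.7·165 = 181.5
Corn: 0.3·225 + 0.7·155 = 176
Rye: 0.3·245 + 0.7·180 = 199.5
Barley: 0.3·245 + 0.7·165 = 189
Rice: 0.3·215 + 0.7·165 = 180
Highest Hurwicz score = 199.5 → Rye.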